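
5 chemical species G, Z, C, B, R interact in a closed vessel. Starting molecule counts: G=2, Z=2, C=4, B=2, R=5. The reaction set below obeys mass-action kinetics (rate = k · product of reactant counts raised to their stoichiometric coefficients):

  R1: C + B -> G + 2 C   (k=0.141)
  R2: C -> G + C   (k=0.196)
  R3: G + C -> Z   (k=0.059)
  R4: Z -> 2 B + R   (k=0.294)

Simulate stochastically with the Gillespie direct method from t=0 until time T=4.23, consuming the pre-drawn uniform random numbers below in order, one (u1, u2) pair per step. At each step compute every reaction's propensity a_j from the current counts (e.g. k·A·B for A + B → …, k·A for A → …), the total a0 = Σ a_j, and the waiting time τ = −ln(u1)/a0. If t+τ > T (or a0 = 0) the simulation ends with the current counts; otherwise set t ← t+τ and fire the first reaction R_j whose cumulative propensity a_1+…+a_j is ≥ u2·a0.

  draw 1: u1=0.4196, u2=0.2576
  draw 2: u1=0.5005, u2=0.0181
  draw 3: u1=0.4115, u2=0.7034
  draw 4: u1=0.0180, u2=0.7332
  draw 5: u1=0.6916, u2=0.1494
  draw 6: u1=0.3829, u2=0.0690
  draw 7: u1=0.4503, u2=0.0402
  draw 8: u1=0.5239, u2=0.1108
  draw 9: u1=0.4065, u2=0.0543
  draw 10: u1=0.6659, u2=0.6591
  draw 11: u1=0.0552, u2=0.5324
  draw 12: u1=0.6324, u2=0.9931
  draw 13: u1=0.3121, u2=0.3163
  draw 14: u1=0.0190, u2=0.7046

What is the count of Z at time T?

Z at T = 3

t=0.000: G=2 Z=2 C=4 B=2 R=5
Draw 1: a1=1.128, a2=0.784, a3=0.472, a4=0.588, a0=2.972; τ=−ln(0.4196)/2.972=0.292 → t=0.292; u2·a0=0.2576·2.972=0.766 ≤ a1=1.128 → R1 fires; G=3 Z=2 C=5 B=1 R=5
Draw 2: a1=0.705, a2=0.980, a3=0.885, a4=0.588, a0=3.158; τ=−ln(0.5005)/3.158=0.219 → t=0.511; u2·a0=0.0181·3.158=0.057 ≤ a1=0.705 → R1 fires; G=4 Z=2 C=6 B=0 R=5
Draw 3: a1=0.000, a2=1.176, a3=1.416, a4=0.588, a0=3.180; τ=−ln(0.4115)/3.180=0.279 → t=0.791; u2·a0=0.7034·3.180=2.237; a1+a2=1.176 < 2.237 ≤ a1+…+a3=2.592 → R3 fires; G=3 Z=3 C=5 B=0 R=5
Draw 4: a1=0.000, a2=0.980, a3=0.885, a4=0.882, a0=2.747; τ=−ln(0.0180)/2.747=1.462 → t=2.253; u2·a0=0.7332·2.747=2.014; a1+…+a3=1.865 < 2.014 ≤ a1+…+a4=2.747 → R4 fires; G=3 Z=2 C=5 B=2 R=6
Draw 5: a1=1.410, a2=0.980, a3=0.885, a4=0.588, a0=3.863; τ=−ln(0.6916)/3.863=0.095 → t=2.349; u2·a0=0.1494·3.863=0.577 ≤ a1=1.410 → R1 fires; G=4 Z=2 C=6 B=1 R=6
Draw 6: a1=0.846, a2=1.176, a3=1.416, a4=0.588, a0=4.026; τ=−ln(0.3829)/4.026=0.238 → t=2.587; u2·a0=0.0690·4.026=0.278 ≤ a1=0.846 → R1 fires; G=5 Z=2 C=7 B=0 R=6
Draw 7: a1=0.000, a2=1.372, a3=2.065, a4=0.588, a0=4.025; τ=−ln(0.4503)/4.025=0.198 → t=2.785; u2·a0=0.0402·4.025=0.162; a1=0.000 < 0.162 ≤ a1+a2=1.372 → R2 fires; G=6 Z=2 C=7 B=0 R=6
Draw 8: a1=0.000, a2=1.372, a3=2.478, a4=0.588, a0=4.438; τ=−ln(0.5239)/4.438=0.146 → t=2.931; u2·a0=0.1108·4.438=0.492; a1=0.000 < 0.492 ≤ a1+a2=1.372 → R2 fires; G=7 Z=2 C=7 B=0 R=6
Draw 9: a1=0.000, a2=1.372, a3=2.891, a4=0.588, a0=4.851; τ=−ln(0.4065)/4.851=0.186 → t=3.116; u2·a0=0.0543·4.851=0.263; a1=0.000 < 0.263 ≤ a1+a2=1.372 → R2 fires; G=8 Z=2 C=7 B=0 R=6
Draw 10: a1=0.000, a2=1.372, a3=3.304, a4=0.588, a0=5.264; τ=−ln(0.6659)/5.264=0.077 → t=3.194; u2·a0=0.6591·5.264=3.470; a1+a2=1.372 < 3.470 ≤ a1+…+a3=4.676 → R3 fires; G=7 Z=3 C=6 B=0 R=6
Draw 11: a1=0.000, a2=1.176, a3=2.478, a4=0.882, a0=4.536; τ=−ln(0.0552)/4.536=0.639 → t=3.832; u2·a0=0.5324·4.536=2.415; a1+a2=1.176 < 2.415 ≤ a1+…+a3=3.654 → R3 fires; G=6 Z=4 C=5 B=0 R=6
Draw 12: a1=0.000, a2=0.980, a3=1.770, a4=1.176, a0=3.926; τ=−ln(0.6324)/3.926=0.117 → t=3.949; u2·a0=0.9931·3.926=3.899; a1+…+a3=2.750 < 3.899 ≤ a1+…+a4=3.926 → R4 fires; G=6 Z=3 C=5 B=2 R=7
Draw 13: a1=1.410, a2=0.980, a3=1.770, a4=0.882, a0=5.042; τ=−ln(0.3121)/5.042=0.231 → t=4.180; u2·a0=0.3163·5.042=1.595; a1=1.410 < 1.595 ≤ a1+a2=2.390 → R2 fires; G=7 Z=3 C=5 B=2 R=7
Draw 14: a1=1.410, a2=0.980, a3=2.065, a4=0.882, a0=5.337; τ=−ln(0.0190)/5.337=0.743 → t=4.923 > T=4.23: stop.
Read off Z at T=4.23: 3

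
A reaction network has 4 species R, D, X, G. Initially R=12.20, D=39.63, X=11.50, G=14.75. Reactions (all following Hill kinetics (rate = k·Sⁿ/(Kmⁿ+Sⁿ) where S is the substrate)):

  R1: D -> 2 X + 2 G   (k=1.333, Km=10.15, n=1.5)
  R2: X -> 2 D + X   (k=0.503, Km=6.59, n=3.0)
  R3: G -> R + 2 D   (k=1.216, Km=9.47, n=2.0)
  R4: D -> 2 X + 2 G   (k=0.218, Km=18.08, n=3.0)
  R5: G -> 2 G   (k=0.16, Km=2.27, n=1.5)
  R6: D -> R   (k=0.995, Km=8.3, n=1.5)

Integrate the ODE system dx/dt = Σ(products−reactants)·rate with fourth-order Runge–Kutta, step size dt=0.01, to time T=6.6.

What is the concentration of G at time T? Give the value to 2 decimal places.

RK4 with dt=0.01: 660 steps to T=6.6. Trajectory (selected grid times):
t=0.00: R=12.20 D=39.63 X=11.50 G=14.75
t=0.73: R=13.51 D=39.89 X=13.51 G=16.23
t=1.47: R=14.87 D=40.25 X=15.56 G=17.70
t=2.20: R=16.23 D=40.67 X=17.58 G=19.13
t=2.93: R=17.62 D=41.14 X=19.61 G=20.55
t=3.67: R=19.05 D=41.66 X=21.66 G=21.97
t=4.40: R=20.47 D=42.20 X=23.70 G=23.36
t=5.13: R=21.91 D=42.77 X=25.73 G=24.74
t=5.87: R=23.38 D=43.37 X=27.81 G=26.14
t=6.60: R=24.84 D=43.98 X=29.85 G=27.51
Read off G at T=6.6: 27.51

G at T = 27.51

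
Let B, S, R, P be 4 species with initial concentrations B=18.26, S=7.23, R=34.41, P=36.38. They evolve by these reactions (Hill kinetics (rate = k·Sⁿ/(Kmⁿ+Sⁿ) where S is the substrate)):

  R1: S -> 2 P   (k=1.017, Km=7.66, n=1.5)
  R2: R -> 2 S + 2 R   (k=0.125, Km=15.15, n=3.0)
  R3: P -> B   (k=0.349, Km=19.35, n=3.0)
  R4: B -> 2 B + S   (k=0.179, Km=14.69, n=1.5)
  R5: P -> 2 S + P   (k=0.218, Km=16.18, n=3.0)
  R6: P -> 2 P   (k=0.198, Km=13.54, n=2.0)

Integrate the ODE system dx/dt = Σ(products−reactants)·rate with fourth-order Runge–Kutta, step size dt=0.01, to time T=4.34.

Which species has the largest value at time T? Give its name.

Dominant species at T: P

RK4 with dt=0.01: 434 steps to T=4.34. Trajectory (selected grid times):
t=0.00: B=18.26 S=7.23 R=34.41 P=36.38
t=0.48: B=18.46 S=7.35 R=34.47 P=36.79
t=0.96: B=18.65 S=7.46 R=34.52 P=37.20
t=1.45: B=18.85 S=7.58 R=34.58 P=37.63
t=1.93: B=19.05 S=7.69 R=34.63 P=38.05
t=2.41: B=19.25 S=7.80 R=34.69 P=38.48
t=2.89: B=19.45 S=7.91 R=34.74 P=38.91
t=3.38: B=19.66 S=8.02 R=34.80 P=39.36
t=3.86: B=19.86 S=8.13 R=34.86 P=39.80
t=4.34: B=20.07 S=8.23 R=34.91 P=40.25
At T=4.34: B=20.07 S=8.23 R=34.91 P=40.25; the largest is P.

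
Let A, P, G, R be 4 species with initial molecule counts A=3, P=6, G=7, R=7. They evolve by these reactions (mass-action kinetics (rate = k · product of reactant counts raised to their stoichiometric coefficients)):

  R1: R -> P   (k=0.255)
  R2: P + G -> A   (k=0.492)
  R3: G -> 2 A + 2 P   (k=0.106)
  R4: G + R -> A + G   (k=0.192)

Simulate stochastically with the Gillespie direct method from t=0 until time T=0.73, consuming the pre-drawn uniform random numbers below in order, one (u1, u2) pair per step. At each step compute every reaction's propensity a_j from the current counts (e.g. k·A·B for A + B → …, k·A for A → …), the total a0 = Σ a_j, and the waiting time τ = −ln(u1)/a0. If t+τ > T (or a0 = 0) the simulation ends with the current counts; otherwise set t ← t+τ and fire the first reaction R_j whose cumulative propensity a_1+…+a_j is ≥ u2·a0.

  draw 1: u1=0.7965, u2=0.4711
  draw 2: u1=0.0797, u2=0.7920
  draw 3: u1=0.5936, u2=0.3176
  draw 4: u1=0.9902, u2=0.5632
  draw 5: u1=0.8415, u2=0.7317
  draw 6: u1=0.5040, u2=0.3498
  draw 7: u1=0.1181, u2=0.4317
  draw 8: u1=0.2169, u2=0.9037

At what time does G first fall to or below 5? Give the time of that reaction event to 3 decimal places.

Threshold first reached at t = 0.129

t=0.000: A=3 P=6 G=7 R=7
Draw 1: a1=1.785, a2=20.664, a3=0.742, a4=9.408, a0=32.599; τ=−ln(0.7965)/32.599=0.007 → t=0.007; u2·a0=0.4711·32.599=15.357; a1=1.785 < 15.357 ≤ a1+a2=22.449 → R2 fires; A=4 P=5 G=6 R=7
Draw 2: a1=1.785, a2=14.760, a3=0.636, a4=8.064, a0=25.245; τ=−ln(0.0797)/25.245=0.100 → t=0.107; u2·a0=0.7920·25.245=19.994; a1+…+a3=17.181 < 19.994 ≤ a1+…+a4=25.245 → R4 fires; A=5 P=5 G=6 R=6
Draw 3: a1=1.530, a2=14.760, a3=0.636, a4=6.912, a0=23.838; τ=−ln(0.5936)/23.838=0.022 → t=0.129; u2·a0=0.3176·23.838=7.571; a1=1.530 < 7.571 ≤ a1+a2=16.290 → R2 fires; A=6 P=4 G=5 R=6
Draw 4: a1=1.530, a2=9.840, a3=0.530, a4=5.760, a0=17.660; τ=−ln(0.9902)/17.660=0.001 → t=0.130; u2·a0=0.5632·17.660=9.946; a1=1.530 < 9.946 ≤ a1+a2=11.370 → R2 fires; A=7 P=3 G=4 R=6
Draw 5: a1=1.530, a2=5.904, a3=0.424, a4=4.608, a0=12.466; τ=−ln(0.8415)/12.466=0.014 → t=0.143; u2·a0=0.7317·12.466=9.121; a1+…+a3=7.858 < 9.121 ≤ a1+…+a4=12.466 → R4 fires; A=8 P=3 G=4 R=5
Draw 6: a1=1.275, a2=5.904, a3=0.424, a4=3.840, a0=11.443; τ=−ln(0.5040)/11.443=0.060 → t=0.203; u2·a0=0.3498·11.443=4.003; a1=1.275 < 4.003 ≤ a1+a2=7.179 → R2 fires; A=9 P=2 G=3 R=5
Draw 7: a1=1.275, a2=2.952, a3=0.318, a4=2.880, a0=7.425; τ=−ln(0.1181)/7.425=0.288 → t=0.491; u2·a0=0.4317·7.425=3.205; a1=1.275 < 3.205 ≤ a1+a2=4.227 → R2 fires; A=10 P=1 G=2 R=5
Draw 8: a1=1.275, a2=0.984, a3=0.212, a4=1.920, a0=4.391; τ=−ln(0.2169)/4.391=0.348 → t=0.839 > T=0.73: stop.
G first becomes ≤ 5 when it reaches 5 at the event at t=0.129.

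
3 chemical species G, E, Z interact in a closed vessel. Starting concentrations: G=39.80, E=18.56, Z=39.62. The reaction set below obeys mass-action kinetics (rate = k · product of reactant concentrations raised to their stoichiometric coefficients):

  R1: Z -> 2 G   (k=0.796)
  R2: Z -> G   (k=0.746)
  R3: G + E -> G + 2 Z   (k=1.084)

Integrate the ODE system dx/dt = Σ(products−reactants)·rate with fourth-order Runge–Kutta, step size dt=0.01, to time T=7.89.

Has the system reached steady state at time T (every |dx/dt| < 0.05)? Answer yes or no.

Steady state at T: yes

RK4 with dt=0.01: 789 steps to T=7.89. Trajectory (selected grid times):
t=0.00: G=39.80 E=18.56 Z=39.62
t=0.88: G=125.70 E=0.00 Z=20.09
t=1.75: G=148.19 E=0.00 Z=5.25
t=2.63: G=154.10 E=0.00 Z=1.35
t=3.51: G=155.63 E=0.00 Z=0.35
t=4.38: G=156.02 E=0.00 Z=0.09
t=5.26: G=156.12 E=0.00 Z=0.02
t=6.14: G=156.15 E=0.00 Z=0.01
t=7.01: G=156.15 E=0.00 Z=0.00
t=7.89: G=156.15 E=0.00 Z=0.00
Rates at T: R1=0.0003, R2=0.0003, R3=0.0000
dx/dt at T (Σ net stoichiometry × rate): G=+0.0009, E=+0.0000, Z=-0.0006
Largest |dx/dt| is |+0.0009| (G) < 0.05 → steady.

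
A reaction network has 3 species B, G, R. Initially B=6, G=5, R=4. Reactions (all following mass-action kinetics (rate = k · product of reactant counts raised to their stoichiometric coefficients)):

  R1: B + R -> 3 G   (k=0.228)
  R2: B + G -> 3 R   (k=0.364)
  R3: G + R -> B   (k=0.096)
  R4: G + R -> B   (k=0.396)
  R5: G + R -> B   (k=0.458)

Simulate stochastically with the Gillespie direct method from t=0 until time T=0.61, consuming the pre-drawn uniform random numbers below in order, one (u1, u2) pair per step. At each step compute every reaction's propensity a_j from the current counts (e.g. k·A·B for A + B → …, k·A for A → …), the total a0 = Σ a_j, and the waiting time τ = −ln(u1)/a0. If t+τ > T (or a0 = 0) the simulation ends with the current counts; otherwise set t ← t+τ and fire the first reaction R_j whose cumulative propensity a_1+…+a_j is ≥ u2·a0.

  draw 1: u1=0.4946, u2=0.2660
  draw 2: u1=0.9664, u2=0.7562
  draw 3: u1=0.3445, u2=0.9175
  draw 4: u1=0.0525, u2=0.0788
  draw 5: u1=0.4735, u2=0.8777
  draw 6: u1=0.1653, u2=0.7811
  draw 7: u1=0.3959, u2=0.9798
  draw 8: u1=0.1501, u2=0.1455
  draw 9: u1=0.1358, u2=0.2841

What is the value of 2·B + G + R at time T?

Check how each reaction changes W = 2·B + G + R (weight of products minus weight of reactants):
R1: B + R -> 3 G: (1·3) − (2·1 + 1·1) = 3 − 3 = 0
R2: B + G -> 3 R: (1·3) − (2·1 + 1·1) = 3 − 3 = 0
R3: G + R -> B: (2·1) − (1·1 + 1·1) = 2 − 2 = 0
R4: G + R -> B: (2·1) − (1·1 + 1·1) = 2 − 2 = 0
R5: G + R -> B: (2·1) − (1·1 + 1·1) = 2 − 2 = 0
Every reaction leaves W unchanged, so W is conserved and no simulation is needed: W(T) = W(0) = 2·6 + 5 + 4 = 21

Value at T = 21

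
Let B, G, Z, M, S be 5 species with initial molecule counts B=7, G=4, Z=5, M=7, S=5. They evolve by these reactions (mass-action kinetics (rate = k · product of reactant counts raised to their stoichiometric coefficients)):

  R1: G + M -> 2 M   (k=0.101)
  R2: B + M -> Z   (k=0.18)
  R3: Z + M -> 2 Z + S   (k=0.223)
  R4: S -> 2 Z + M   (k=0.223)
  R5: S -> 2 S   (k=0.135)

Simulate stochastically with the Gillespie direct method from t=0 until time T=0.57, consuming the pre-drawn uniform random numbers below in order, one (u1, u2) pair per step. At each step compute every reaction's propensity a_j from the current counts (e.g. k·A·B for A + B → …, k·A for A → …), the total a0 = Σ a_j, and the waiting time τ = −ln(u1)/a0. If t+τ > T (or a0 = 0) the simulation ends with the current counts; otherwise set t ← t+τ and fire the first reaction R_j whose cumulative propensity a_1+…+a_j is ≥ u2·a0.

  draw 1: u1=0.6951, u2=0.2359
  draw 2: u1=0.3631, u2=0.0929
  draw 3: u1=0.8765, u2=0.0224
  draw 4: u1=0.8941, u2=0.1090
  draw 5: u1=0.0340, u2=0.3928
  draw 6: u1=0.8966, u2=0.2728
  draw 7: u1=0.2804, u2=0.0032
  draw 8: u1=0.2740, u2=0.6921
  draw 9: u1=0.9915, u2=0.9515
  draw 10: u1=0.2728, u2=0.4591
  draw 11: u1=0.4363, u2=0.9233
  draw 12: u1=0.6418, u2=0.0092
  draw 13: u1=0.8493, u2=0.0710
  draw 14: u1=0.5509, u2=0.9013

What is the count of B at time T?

B at T = 3

t=0.000: B=7 G=4 Z=5 M=7 S=5
Draw 1: a1=2.828, a2=8.820, a3=7.805, a4=1.115, a5=0.675, a0=21.243; τ=−ln(0.6951)/21.243=0.017 → t=0.017; u2·a0=0.2359·21.243=5.011; a1=2.828 < 5.011 ≤ a1+a2=11.648 → R2 fires; B=6 G=4 Z=6 M=6 S=5
Draw 2: a1=2.424, a2=6.480, a3=8.028, a4=1.115, a5=0.675, a0=18.722; τ=−ln(0.3631)/18.722=0.054 → t=0.071; u2·a0=0.0929·18.722=1.739 ≤ a1=2.424 → R1 fires; B=6 G=3 Z=6 M=7 S=5
Draw 3: a1=2.121, a2=7.560, a3=9.366, a4=1.115, a5=0.675, a0=20.837; τ=−ln(0.8765)/20.837=0.006 → t=0.078; u2·a0=0.0224·20.837=0.467 ≤ a1=2.121 → R1 fires; B=6 G=2 Z=6 M=8 S=5
Draw 4: a1=1.616, a2=8.640, a3=10.704, a4=1.115, a5=0.675, a0=22.750; τ=−ln(0.8941)/22.750=0.005 → t=0.082; u2·a0=0.1090·22.750=2.480; a1=1.616 < 2.480 ≤ a1+a2=10.256 → R2 fires; B=5 G=2 Z=7 M=7 S=5
Draw 5: a1=1.414, a2=6.300, a3=10.927, a4=1.115, a5=0.675, a0=20.431; τ=−ln(0.0340)/20.431=0.166 → t=0.248; u2·a0=0.3928·20.431=8.025; a1+a2=7.714 < 8.025 ≤ a1+…+a3=18.641 → R3 fires; B=5 G=2 Z=8 M=6 S=6
Draw 6: a1=1.212, a2=5.400, a3=10.704, a4=1.338, a5=0.810, a0=19.464; τ=−ln(0.8966)/19.464=0.006 → t=0.254; u2·a0=0.2728·19.464=5.310; a1=1.212 < 5.310 ≤ a1+a2=6.612 → R2 fires; B=4 G=2 Z=9 M=5 S=6
Draw 7: a1=1.010, a2=3.600, a3=10.035, a4=1.338, a5=0.810, a0=16.793; τ=−ln(0.2804)/16.793=0.076 → t=0.329; u2·a0=0.0032·16.793=0.054 ≤ a1=1.010 → R1 fires; B=4 G=1 Z=9 M=6 S=6
Draw 8: a1=0.606, a2=4.320, a3=12.042, a4=1.338, a5=0.810, a0=19.116; τ=−ln(0.2740)/19.116=0.068 → t=0.397; u2·a0=0.6921·19.116=13.230; a1+a2=4.926 < 13.230 ≤ a1+…+a3=16.968 → R3 fires; B=4 G=1 Z=10 M=5 S=7
Draw 9: a1=0.505, a2=3.600, a3=11.150, a4=1.561, a5=0.945, a0=17.761; τ=−ln(0.9915)/17.761=0.000 → t=0.398; u2·a0=0.9515·17.761=16.900; a1+…+a4=16.816 < 16.900 ≤ a1+…+a5=17.761 → R5 fires; B=4 G=1 Z=10 M=5 S=8
Draw 10: a1=0.505, a2=3.600, a3=11.150, a4=1.784, a5=1.080, a0=18.119; τ=−ln(0.2728)/18.119=0.072 → t=0.469; u2·a0=0.4591·18.119=8.318; a1+a2=4.105 < 8.318 ≤ a1+…+a3=15.255 → R3 fires; B=4 G=1 Z=11 M=4 S=9
Draw 11: a1=0.404, a2=2.880, a3=9.812, a4=2.007, a5=1.215, a0=16.318; τ=−ln(0.4363)/16.318=0.051 → t=0.520; u2·a0=0.9233·16.318=15.066; a1+…+a3=13.096 < 15.066 ≤ a1+…+a4=15.103 → R4 fires; B=4 G=1 Z=13 M=5 S=8
Draw 12: a1=0.505, a2=3.600, a3=14.495, a4=1.784, a5=1.080, a0=21.464; τ=−ln(0.6418)/21.464=0.021 → t=0.541; u2·a0=0.0092·21.464=0.197 ≤ a1=0.505 → R1 fires; B=4 G=0 Z=13 M=6 S=8
Draw 13: a1=0.000, a2=4.320, a3=17.394, a4=1.784, a5=1.080, a0=24.578; τ=−ln(0.8493)/24.578=0.007 → t=0.547; u2·a0=0.0710·24.578=1.745; a1=0.000 < 1.745 ≤ a1+a2=4.320 → R2 fires; B=3 G=0 Z=14 M=5 S=8
Draw 14: a1=0.000, a2=2.700, a3=15.610, a4=1.784, a5=1.080, a0=21.174; τ=−ln(0.5509)/21.174=0.028 → t=0.576 > T=0.57: stop.
Read off B at T=0.57: 3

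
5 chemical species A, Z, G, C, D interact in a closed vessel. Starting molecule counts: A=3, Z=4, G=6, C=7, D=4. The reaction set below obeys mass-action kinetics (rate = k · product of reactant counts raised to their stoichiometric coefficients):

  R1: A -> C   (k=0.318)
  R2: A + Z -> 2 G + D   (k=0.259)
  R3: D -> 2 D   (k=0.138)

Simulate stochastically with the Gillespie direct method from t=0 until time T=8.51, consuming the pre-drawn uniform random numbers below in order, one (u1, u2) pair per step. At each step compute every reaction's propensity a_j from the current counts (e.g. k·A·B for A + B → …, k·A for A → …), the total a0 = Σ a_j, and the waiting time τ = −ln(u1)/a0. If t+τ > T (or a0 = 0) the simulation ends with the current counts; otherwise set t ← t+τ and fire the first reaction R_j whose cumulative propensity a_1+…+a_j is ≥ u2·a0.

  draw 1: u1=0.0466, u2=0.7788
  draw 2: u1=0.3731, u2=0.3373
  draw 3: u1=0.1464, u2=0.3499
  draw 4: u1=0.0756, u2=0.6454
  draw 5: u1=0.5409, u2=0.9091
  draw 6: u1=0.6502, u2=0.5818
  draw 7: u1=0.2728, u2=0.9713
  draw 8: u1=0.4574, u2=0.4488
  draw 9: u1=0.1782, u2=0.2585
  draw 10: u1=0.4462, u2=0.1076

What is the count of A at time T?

t=0.000: A=3 Z=4 G=6 C=7 D=4
Draw 1: a1=0.954, a2=3.108, a3=0.552, a0=4.614; τ=−ln(0.0466)/4.614=0.665 → t=0.665; u2·a0=0.7788·4.614=3.593; a1=0.954 < 3.593 ≤ a1+a2=4.062 → R2 fires; A=2 Z=3 G=8 C=7 D=5
Draw 2: a1=0.636, a2=1.554, a3=0.690, a0=2.880; τ=−ln(0.3731)/2.880=0.342 → t=1.007; u2·a0=0.3373·2.880=0.971; a1=0.636 < 0.971 ≤ a1+a2=2.190 → R2 fires; A=1 Z=2 G=10 C=7 D=6
Draw 3: a1=0.318, a2=0.518, a3=0.828, a0=1.664; τ=−ln(0.1464)/1.664=1.155 → t=2.162; u2·a0=0.3499·1.664=0.582; a1=0.318 < 0.582 ≤ a1+a2=0.836 → R2 fires; A=0 Z=1 G=12 C=7 D=7
Draw 4: a1=0.000, a2=0.000, a3=0.966, a0=0.966; τ=−ln(0.0756)/0.966=2.673 → t=4.835; u2·a0=0.6454·0.966=0.623; a1+a2=0.000 < 0.623 ≤ a1+…+a3=0.966 → R3 fires; A=0 Z=1 G=12 C=7 D=8
Draw 5: a1=0.000, a2=0.000, a3=1.104, a0=1.104; τ=−ln(0.5409)/1.104=0.557 → t=5.391; u2·a0=0.9091·1.104=1.004; a1+a2=0.000 < 1.004 ≤ a1+…+a3=1.104 → R3 fires; A=0 Z=1 G=12 C=7 D=9
Draw 6: a1=0.000, a2=0.000, a3=1.242, a0=1.242; τ=−ln(0.6502)/1.242=0.347 → t=5.738; u2·a0=0.5818·1.242=0.723; a1+a2=0.000 < 0.723 ≤ a1+…+a3=1.242 → R3 fires; A=0 Z=1 G=12 C=7 D=10
Draw 7: a1=0.000, a2=0.000, a3=1.380, a0=1.380; τ=−ln(0.2728)/1.380=0.941 → t=6.679; u2·a0=0.9713·1.380=1.340; a1+a2=0.000 < 1.340 ≤ a1+…+a3=1.380 → R3 fires; A=0 Z=1 G=12 C=7 D=11
Draw 8: a1=0.000, a2=0.000, a3=1.518, a0=1.518; τ=−ln(0.4574)/1.518=0.515 → t=7.195; u2·a0=0.4488·1.518=0.681; a1+a2=0.000 < 0.681 ≤ a1+…+a3=1.518 → R3 fires; A=0 Z=1 G=12 C=7 D=12
Draw 9: a1=0.000, a2=0.000, a3=1.656, a0=1.656; τ=−ln(0.1782)/1.656=1.042 → t=8.236; u2·a0=0.2585·1.656=0.428; a1+a2=0.000 < 0.428 ≤ a1+…+a3=1.656 → R3 fires; A=0 Z=1 G=12 C=7 D=13
Draw 10: a1=0.000, a2=0.000, a3=1.794, a0=1.794; τ=−ln(0.4462)/1.794=0.450 → t=8.686 > T=8.51: stop.
Read off A at T=8.51: 0

A at T = 0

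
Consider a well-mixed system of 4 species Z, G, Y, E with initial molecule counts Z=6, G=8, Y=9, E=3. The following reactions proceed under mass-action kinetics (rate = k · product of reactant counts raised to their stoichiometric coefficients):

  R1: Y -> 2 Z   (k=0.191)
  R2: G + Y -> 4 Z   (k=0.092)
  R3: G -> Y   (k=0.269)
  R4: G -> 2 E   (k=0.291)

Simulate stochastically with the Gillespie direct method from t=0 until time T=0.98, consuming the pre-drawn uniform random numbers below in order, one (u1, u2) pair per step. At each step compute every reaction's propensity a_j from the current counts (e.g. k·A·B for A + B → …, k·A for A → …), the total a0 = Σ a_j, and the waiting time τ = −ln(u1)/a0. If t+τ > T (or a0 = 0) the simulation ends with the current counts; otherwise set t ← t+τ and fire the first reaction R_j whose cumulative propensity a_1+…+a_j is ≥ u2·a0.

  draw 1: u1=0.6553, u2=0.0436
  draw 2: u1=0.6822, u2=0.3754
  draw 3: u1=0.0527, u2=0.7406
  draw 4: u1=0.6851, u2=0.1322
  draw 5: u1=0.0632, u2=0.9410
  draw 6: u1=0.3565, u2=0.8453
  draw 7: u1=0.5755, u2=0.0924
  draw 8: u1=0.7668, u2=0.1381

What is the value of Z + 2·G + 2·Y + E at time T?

Value at T = 43

Check how each reaction changes W = Z + 2·G + 2·Y + E (weight of products minus weight of reactants):
R1: Y -> 2 Z: (1·2) − (2·1) = 2 − 2 = 0
R2: G + Y -> 4 Z: (1·4) − (2·1 + 2·1) = 4 − 4 = 0
R3: G -> Y: (2·1) − (2·1) = 2 − 2 = 0
R4: G -> 2 E: (1·2) − (2·1) = 2 − 2 = 0
Every reaction leaves W unchanged, so W is conserved and no simulation is needed: W(T) = W(0) = 6 + 2·8 + 2·9 + 3 = 43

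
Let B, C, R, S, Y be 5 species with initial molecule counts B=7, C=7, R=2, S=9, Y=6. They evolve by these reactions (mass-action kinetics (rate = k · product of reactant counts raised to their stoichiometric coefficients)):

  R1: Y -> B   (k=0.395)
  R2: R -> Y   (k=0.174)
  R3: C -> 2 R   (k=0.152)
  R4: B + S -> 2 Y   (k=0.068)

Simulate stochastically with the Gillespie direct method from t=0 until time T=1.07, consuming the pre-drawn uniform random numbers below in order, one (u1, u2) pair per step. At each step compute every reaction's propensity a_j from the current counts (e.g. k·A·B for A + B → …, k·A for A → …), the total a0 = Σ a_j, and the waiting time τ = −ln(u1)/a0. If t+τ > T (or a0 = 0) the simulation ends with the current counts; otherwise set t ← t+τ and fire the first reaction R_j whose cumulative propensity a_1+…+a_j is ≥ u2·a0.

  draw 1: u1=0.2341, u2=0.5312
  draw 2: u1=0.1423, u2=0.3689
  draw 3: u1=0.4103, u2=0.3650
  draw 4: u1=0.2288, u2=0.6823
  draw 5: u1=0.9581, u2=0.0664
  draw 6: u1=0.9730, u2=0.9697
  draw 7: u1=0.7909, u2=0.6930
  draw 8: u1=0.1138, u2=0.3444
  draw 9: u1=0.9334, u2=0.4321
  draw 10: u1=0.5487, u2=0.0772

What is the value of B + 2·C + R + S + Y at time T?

Value at T = 38

Check how each reaction changes W = B + 2·C + R + S + Y (weight of products minus weight of reactants):
R1: Y -> B: (1·1) − (1·1) = 1 − 1 = 0
R2: R -> Y: (1·1) − (1·1) = 1 − 1 = 0
R3: C -> 2 R: (1·2) − (2·1) = 2 − 2 = 0
R4: B + S -> 2 Y: (1·2) − (1·1 + 1·1) = 2 − 2 = 0
Every reaction leaves W unchanged, so W is conserved and no simulation is needed: W(T) = W(0) = 7 + 2·7 + 2 + 9 + 6 = 38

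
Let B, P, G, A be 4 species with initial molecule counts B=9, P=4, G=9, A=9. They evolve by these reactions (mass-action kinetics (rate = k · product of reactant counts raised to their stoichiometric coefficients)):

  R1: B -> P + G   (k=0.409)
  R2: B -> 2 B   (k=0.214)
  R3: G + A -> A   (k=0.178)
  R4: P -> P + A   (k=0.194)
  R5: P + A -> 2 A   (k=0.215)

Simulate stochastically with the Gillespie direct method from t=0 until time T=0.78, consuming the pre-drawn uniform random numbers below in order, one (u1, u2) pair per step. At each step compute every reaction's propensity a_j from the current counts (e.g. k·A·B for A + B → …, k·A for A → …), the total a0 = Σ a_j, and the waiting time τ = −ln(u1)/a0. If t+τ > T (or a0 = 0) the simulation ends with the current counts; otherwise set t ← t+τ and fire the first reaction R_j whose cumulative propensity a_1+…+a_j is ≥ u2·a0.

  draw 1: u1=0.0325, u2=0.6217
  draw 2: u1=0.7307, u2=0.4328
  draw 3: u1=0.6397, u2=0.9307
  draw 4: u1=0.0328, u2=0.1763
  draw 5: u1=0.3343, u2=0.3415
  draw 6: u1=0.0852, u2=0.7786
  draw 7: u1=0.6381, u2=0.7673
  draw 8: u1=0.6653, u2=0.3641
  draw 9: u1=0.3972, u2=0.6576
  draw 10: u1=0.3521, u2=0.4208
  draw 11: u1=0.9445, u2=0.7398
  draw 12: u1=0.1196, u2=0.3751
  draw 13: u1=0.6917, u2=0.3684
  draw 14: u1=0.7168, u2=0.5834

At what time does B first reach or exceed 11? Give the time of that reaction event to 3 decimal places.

t=0.000: B=9 P=4 G=9 A=9
Draw 1: a1=3.681, a2=1.926, a3=14.418, a4=0.776, a5=7.740, a0=28.541; τ=−ln(0.0325)/28.541=0.120 → t=0.120; u2·a0=0.6217·28.541=17.744; a1+a2=5.607 < 17.744 ≤ a1+…+a3=20.025 → R3 fires; B=9 P=4 G=8 A=9
Draw 2: a1=3.681, a2=1.926, a3=12.816, a4=0.776, a5=7.740, a0=26.939; τ=−ln(0.7307)/26.939=0.012 → t=0.132; u2·a0=0.4328·26.939=11.659; a1+a2=5.607 < 11.659 ≤ a1+…+a3=18.423 → R3 fires; B=9 P=4 G=7 A=9
Draw 3: a1=3.681, a2=1.926, a3=11.214, a4=0.776, a5=7.740, a0=25.337; τ=−ln(0.6397)/25.337=0.018 → t=0.149; u2·a0=0.9307·25.337=23.581; a1+…+a4=17.597 < 23.581 ≤ a1+…+a5=25.337 → R5 fires; B=9 P=3 G=7 A=10
Draw 4: a1=3.681, a2=1.926, a3=12.460, a4=0.582, a5=6.450, a0=25.099; τ=−ln(0.0328)/25.099=0.136 → t=0.285; u2·a0=0.1763·25.099=4.425; a1=3.681 < 4.425 ≤ a1+a2=5.607 → R2 fires; B=10 P=3 G=7 A=10
Draw 5: a1=4.090, a2=2.140, a3=12.460, a4=0.582, a5=6.450, a0=25.722; τ=−ln(0.3343)/25.722=0.043 → t=0.328; u2·a0=0.3415·25.722=8.784; a1+a2=6.230 < 8.784 ≤ a1+…+a3=18.690 → R3 fires; B=10 P=3 G=6 A=10
Draw 6: a1=4.090, a2=2.140, a3=10.680, a4=0.582, a5=6.450, a0=23.942; τ=−ln(0.0852)/23.942=0.103 → t=0.431; u2·a0=0.7786·23.942=18.641; a1+…+a4=17.492 < 18.641 ≤ a1+…+a5=23.942 → R5 fires; B=10 P=2 G=6 A=11
Draw 7: a1=4.090, a2=2.140, a3=11.748, a4=0.388, a5=4.730, a0=23.096; τ=−ln(0.6381)/23.096=0.019 → t=0.450; u2·a0=0.7673·23.096=17.722; a1+a2=6.230 < 17.722 ≤ a1+…+a3=17.978 → R3 fires; B=10 P=2 G=5 A=11
Draw 8: a1=4.090, a2=2.140, a3=9.790, a4=0.388, a5=4.730, a0=21.138; τ=−ln(0.6653)/21.138=0.019 → t=0.470; u2·a0=0.3641·21.138=7.696; a1+a2=6.230 < 7.696 ≤ a1+…+a3=16.020 → R3 fires; B=10 P=2 G=4 A=11
Draw 9: a1=4.090, a2=2.140, a3=7.832, a4=0.388, a5=4.730, a0=19.180; τ=−ln(0.3972)/19.180=0.048 → t=0.518; u2·a0=0.6576·19.180=12.613; a1+a2=6.230 < 12.613 ≤ a1+…+a3=14.062 → R3 fires; B=10 P=2 G=3 A=11
Draw 10: a1=4.090, a2=2.140, a3=5.874, a4=0.388, a5=4.730, a0=17.222; τ=−ln(0.3521)/17.222=0.061 → t=0.578; u2·a0=0.4208·17.222=7.247; a1+a2=6.230 < 7.247 ≤ a1+…+a3=12.104 → R3 fires; B=10 P=2 G=2 A=11
Draw 11: a1=4.090, a2=2.140, a3=3.916, a4=0.388, a5=4.730, a0=15.264; τ=−ln(0.9445)/15.264=0.004 → t=0.582; u2·a0=0.7398·15.264=11.292; a1+…+a4=10.534 < 11.292 ≤ a1+…+a5=15.264 → R5 fires; B=10 P=1 G=2 A=12
Draw 12: a1=4.090, a2=2.140, a3=4.272, a4=0.194, a5=2.580, a0=13.276; τ=−ln(0.1196)/13.276=0.160 → t=0.742; u2·a0=0.3751·13.276=4.980; a1=4.090 < 4.980 ≤ a1+a2=6.230 → R2 fires; B=11 P=1 G=2 A=12
Draw 13: a1=4.499, a2=2.354, a3=4.272, a4=0.194, a5=2.580, a0=13.899; τ=−ln(0.6917)/13.899=0.027 → t=0.769; u2·a0=0.3684·13.899=5.120; a1=4.499 < 5.120 ≤ a1+a2=6.853 → R2 fires; B=12 P=1 G=2 A=12
Draw 14: a1=4.908, a2=2.568, a3=4.272, a4=0.194, a5=2.580, a0=14.522; τ=−ln(0.7168)/14.522=0.023 → t=0.792 > T=0.78: stop.
B first becomes ≥ 11 when it reaches 11 at the event at t=0.742.

Threshold first reached at t = 0.742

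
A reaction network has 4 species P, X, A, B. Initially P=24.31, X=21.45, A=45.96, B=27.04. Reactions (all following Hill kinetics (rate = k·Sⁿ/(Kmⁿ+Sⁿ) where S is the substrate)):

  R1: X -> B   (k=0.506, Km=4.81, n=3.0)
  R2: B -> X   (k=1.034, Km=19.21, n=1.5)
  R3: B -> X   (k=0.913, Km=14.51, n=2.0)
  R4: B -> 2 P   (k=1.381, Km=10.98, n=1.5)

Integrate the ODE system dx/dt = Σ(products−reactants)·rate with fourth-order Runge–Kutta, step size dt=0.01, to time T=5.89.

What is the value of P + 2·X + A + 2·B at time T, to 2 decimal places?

Check how each reaction changes W = P + 2·X + A + 2·B (weight of products minus weight of reactants):
R1: X -> B: (2·1) − (2·1) = 2 − 2 = 0
R2: B -> X: (2·1) − (2·1) = 2 − 2 = 0
R3: B -> X: (2·1) − (2·1) = 2 − 2 = 0
R4: B -> 2 P: (1·2) − (2·1) = 2 − 2 = 0
Every reaction leaves W unchanged, so W is conserved and no simulation is needed: W(T) = W(0) = 24.31 + 2·21.45 + 45.96 + 2·27.04 = 167.25

Value at T = 167.25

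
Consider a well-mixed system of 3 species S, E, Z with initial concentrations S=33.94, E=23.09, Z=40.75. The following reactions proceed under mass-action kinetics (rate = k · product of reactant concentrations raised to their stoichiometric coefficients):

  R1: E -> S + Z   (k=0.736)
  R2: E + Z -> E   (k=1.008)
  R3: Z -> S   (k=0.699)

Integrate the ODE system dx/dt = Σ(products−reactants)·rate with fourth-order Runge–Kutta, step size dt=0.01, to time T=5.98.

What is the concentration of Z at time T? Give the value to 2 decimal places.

Z at T = 0.31

RK4 with dt=0.01: 598 steps to T=5.98. Trajectory (selected grid times):
t=0.00: S=33.94 E=23.09 Z=40.75
t=0.66: S=44.35 E=14.21 Z=0.70
t=1.33: S=50.21 E=8.68 Z=0.68
t=1.99: S=53.85 E=5.34 Z=0.65
t=2.66: S=56.23 E=3.26 Z=0.62
t=3.32: S=57.76 E=2.01 Z=0.57
t=3.99: S=58.79 E=1.22 Z=0.51
t=4.65: S=59.49 E=0.75 Z=0.45
t=5.32: S=59.97 E=0.46 Z=0.38
t=5.98: S=60.31 E=0.28 Z=0.31
Read off Z at T=5.98: 0.31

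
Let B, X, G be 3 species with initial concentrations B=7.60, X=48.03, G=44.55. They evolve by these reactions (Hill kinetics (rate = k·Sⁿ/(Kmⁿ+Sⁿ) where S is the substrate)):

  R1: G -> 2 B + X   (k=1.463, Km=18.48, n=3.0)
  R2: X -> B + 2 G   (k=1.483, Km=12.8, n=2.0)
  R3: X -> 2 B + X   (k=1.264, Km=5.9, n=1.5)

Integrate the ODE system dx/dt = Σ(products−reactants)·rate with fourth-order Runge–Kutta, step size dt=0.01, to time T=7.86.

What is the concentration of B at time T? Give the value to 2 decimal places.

RK4 with dt=0.01: 786 steps to T=7.86. Trajectory (selected grid times):
t=0.00: B=7.60 X=48.03 G=44.55
t=0.87: B=13.30 X=48.02 G=45.77
t=1.75: B=19.07 X=48.01 G=46.99
t=2.62: B=24.79 X=48.01 G=48.20
t=3.49: B=30.51 X=48.01 G=49.40
t=4.37: B=36.32 X=48.02 G=50.61
t=5.24: B=42.06 X=48.03 G=51.81
t=6.11: B=47.81 X=48.04 G=53.00
t=6.99: B=53.64 X=48.06 G=54.20
t=7.86: B=59.40 X=48.08 G=55.38
Read off B at T=7.86: 59.40

B at T = 59.40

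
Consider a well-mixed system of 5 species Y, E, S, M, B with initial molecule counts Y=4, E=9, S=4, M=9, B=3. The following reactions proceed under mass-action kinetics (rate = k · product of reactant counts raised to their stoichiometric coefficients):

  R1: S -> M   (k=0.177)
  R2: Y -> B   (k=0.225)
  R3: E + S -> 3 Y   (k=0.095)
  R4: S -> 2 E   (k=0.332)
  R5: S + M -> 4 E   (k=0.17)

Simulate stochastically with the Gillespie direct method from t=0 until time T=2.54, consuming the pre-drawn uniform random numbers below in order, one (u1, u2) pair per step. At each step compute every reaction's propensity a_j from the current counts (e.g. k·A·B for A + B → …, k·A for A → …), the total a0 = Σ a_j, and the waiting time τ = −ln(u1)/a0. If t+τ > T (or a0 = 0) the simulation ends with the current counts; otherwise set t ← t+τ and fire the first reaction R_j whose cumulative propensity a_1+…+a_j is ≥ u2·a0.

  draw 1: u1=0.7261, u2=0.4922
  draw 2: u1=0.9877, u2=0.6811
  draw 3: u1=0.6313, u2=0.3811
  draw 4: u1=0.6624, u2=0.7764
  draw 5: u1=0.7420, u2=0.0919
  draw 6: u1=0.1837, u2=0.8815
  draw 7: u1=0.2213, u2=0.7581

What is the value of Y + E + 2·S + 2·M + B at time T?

Value at T = 42

Check how each reaction changes W = Y + E + 2·S + 2·M + B (weight of products minus weight of reactants):
R1: S -> M: (2·1) − (2·1) = 2 − 2 = 0
R2: Y -> B: (1·1) − (1·1) = 1 − 1 = 0
R3: E + S -> 3 Y: (1·3) − (1·1 + 2·1) = 3 − 3 = 0
R4: S -> 2 E: (1·2) − (2·1) = 2 − 2 = 0
R5: S + M -> 4 E: (1·4) − (2·1 + 2·1) = 4 − 4 = 0
Every reaction leaves W unchanged, so W is conserved and no simulation is needed: W(T) = W(0) = 4 + 9 + 2·4 + 2·9 + 3 = 42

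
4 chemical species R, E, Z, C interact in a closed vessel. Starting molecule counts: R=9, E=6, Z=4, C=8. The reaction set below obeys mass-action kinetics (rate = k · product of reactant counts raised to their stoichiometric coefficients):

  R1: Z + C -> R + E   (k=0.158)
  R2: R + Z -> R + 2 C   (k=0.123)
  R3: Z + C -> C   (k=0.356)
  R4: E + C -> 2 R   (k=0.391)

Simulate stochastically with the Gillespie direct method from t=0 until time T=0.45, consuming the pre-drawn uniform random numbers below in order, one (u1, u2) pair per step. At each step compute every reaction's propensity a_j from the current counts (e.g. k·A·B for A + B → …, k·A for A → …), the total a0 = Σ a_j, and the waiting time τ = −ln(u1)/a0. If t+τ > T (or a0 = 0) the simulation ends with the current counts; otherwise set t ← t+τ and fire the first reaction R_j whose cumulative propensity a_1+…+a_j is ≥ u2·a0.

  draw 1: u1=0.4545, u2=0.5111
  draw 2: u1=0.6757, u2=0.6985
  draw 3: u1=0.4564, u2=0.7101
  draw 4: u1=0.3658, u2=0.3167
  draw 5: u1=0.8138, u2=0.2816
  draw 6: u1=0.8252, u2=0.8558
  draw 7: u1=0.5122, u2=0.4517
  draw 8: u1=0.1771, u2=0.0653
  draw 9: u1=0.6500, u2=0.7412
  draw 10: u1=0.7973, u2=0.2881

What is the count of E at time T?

E at T = 2

t=0.000: R=9 E=6 Z=4 C=8
Draw 1: a1=5.056, a2=4.428, a3=11.392, a4=18.768, a0=39.644; τ=−ln(0.4545)/39.644=0.020 → t=0.020; u2·a0=0.5111·39.644=20.262; a1+a2=9.484 < 20.262 ≤ a1+…+a3=20.876 → R3 fires; R=9 E=6 Z=3 C=8
Draw 2: a1=3.792, a2=3.321, a3=8.544, a4=18.768, a0=34.425; τ=−ln(0.6757)/34.425=0.011 → t=0.031; u2·a0=0.6985·34.425=24.046; a1+…+a3=15.657 < 24.046 ≤ a1+…+a4=34.425 → R4 fires; R=11 E=5 Z=3 C=7
Draw 3: a1=3.318, a2=4.059, a3=7.476, a4=13.685, a0=28.538; τ=−ln(0.4564)/28.538=0.027 → t=0.059; u2·a0=0.7101·28.538=20.265; a1+…+a3=14.853 < 20.265 ≤ a1+…+a4=28.538 → R4 fires; R=13 E=4 Z=3 C=6
Draw 4: a1=2.844, a2=4.797, a3=6.408, a4=9.384, a0=23.433; τ=−ln(0.3658)/23.433=0.043 → t=0.102; u2·a0=0.3167·23.433=7.421; a1=2.844 < 7.421 ≤ a1+a2=7.641 → R2 fires; R=13 E=4 Z=2 C=8
Draw 5: a1=2.528, a2=3.198, a3=5.696, a4=12.512, a0=23.934; τ=−ln(0.8138)/23.934=0.009 → t=0.110; u2·a0=0.2816·23.934=6.740; a1+a2=5.726 < 6.740 ≤ a1+…+a3=11.422 → R3 fires; R=13 E=4 Z=1 C=8
Draw 6: a1=1.264, a2=1.599, a3=2.848, a4=12.512, a0=18.223; τ=−ln(0.8252)/18.223=0.011 → t=0.121; u2·a0=0.8558·18.223=15.595; a1+…+a3=5.711 < 15.595 ≤ a1+…+a4=18.223 → R4 fires; R=15 E=3 Z=1 C=7
Draw 7: a1=1.106, a2=1.845, a3=2.492, a4=8.211, a0=13.654; τ=−ln(0.5122)/13.654=0.049 → t=0.170; u2·a0=0.4517·13.654=6.168; a1+…+a3=5.443 < 6.168 ≤ a1+…+a4=13.654 → R4 fires; R=17 E=2 Z=1 C=6
Draw 8: a1=0.948, a2=2.091, a3=2.136, a4=4.692, a0=9.867; τ=−ln(0.1771)/9.867=0.175 → t=0.345; u2·a0=0.0653·9.867=0.644 ≤ a1=0.948 → R1 fires; R=18 E=3 Z=0 C=5
Draw 9: a1=0.000, a2=0.000, a3=0.000, a4=5.865, a0=5.865; τ=−ln(0.6500)/5.865=0.073 → t=0.419; u2·a0=0.7412·5.865=4.347; a1+…+a3=0.000 < 4.347 ≤ a1+…+a4=5.865 → R4 fires; R=20 E=2 Z=0 C=4
Draw 10: a1=0.000, a2=0.000, a3=0.000, a4=3.128, a0=3.128; τ=−ln(0.7973)/3.128=0.072 → t=0.491 > T=0.45: stop.
Read off E at T=0.45: 2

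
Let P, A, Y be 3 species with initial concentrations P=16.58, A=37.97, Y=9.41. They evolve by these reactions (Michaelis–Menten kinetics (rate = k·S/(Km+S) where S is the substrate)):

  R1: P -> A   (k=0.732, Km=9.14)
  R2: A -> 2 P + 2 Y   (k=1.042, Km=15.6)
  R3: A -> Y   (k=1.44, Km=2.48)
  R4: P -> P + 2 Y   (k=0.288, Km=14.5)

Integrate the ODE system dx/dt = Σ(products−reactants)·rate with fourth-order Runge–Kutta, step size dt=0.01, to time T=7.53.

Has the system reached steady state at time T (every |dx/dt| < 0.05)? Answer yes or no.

Steady state at T: no

RK4 with dt=0.01: 753 steps to T=7.53. Trajectory (selected grid times):
t=0.00: P=16.58 A=37.97 Y=9.41
t=0.84: P=17.41 A=36.62 Y=12.04
t=1.67: P=18.22 A=35.30 Y=14.63
t=2.51: P=19.01 A=33.98 Y=17.24
t=3.35: P=19.79 A=32.68 Y=19.83
t=4.18: P=20.53 A=31.40 Y=22.38
t=5.02: P=21.27 A=30.13 Y=24.95
t=5.86: P=21.98 A=28.87 Y=27.50
t=6.69: P=22.66 A=27.65 Y=30.00
t=7.53: P=23.33 A=26.43 Y=32.52
Rates at T: R1=0.5260, R2=0.6552, R3=1.3165, R4=0.1776
dx/dt at T (Σ net stoichiometry × rate): P=+0.7844, A=-1.4457, Y=+2.9821
Largest |dx/dt| is |+2.9821| (Y) ≥ 0.05 → not steady.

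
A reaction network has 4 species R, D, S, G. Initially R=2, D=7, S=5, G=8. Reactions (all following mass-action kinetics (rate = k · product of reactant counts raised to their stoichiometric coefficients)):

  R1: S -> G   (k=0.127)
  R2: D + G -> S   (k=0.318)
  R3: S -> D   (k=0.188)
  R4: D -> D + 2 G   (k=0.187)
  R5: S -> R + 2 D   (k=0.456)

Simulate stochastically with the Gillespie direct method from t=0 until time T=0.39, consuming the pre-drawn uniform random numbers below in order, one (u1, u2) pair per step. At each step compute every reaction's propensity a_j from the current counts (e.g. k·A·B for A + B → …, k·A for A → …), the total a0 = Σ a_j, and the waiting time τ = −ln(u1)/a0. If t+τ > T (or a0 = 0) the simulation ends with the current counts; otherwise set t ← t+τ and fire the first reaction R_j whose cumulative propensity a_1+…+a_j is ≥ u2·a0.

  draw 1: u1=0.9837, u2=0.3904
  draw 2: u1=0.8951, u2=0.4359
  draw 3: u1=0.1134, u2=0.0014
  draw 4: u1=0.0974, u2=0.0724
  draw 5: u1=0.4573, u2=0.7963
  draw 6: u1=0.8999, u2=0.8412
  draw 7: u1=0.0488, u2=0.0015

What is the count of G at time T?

G at T = 6

t=0.000: R=2 D=7 S=5 G=8
Draw 1: a1=0.635, a2=17.808, a3=0.940, a4=1.309, a5=2.280, a0=22.972; τ=−ln(0.9837)/22.972=0.001 → t=0.001; u2·a0=0.3904·22.972=8.968; a1=0.635 < 8.968 ≤ a1+a2=18.443 → R2 fires; R=2 D=6 S=6 G=7
Draw 2: a1=0.762, a2=13.356, a3=1.128, a4=1.122, a5=2.736, a0=19.104; τ=−ln(0.8951)/19.104=0.006 → t=0.007; u2·a0=0.4359·19.104=8.327; a1=0.762 < 8.327 ≤ a1+a2=14.118 → R2 fires; R=2 D=5 S=7 G=6
Draw 3: a1=0.889, a2=9.540, a3=1.316, a4=0.935, a5=3.192, a0=15.872; τ=−ln(0.1134)/15.872=0.137 → t=0.144; u2·a0=0.0014·15.872=0.022 ≤ a1=0.889 → R1 fires; R=2 D=5 S=6 G=7
Draw 4: a1=0.762, a2=11.130, a3=1.128, a4=0.935, a5=2.736, a0=16.691; τ=−ln(0.0974)/16.691=0.140 → t=0.283; u2·a0=0.0724·16.691=1.208; a1=0.762 < 1.208 ≤ a1+a2=11.892 → R2 fires; R=2 D=4 S=7 G=6
Draw 5: a1=0.889, a2=7.632, a3=1.316, a4=0.748, a5=3.192, a0=13.777; τ=−ln(0.4573)/13.777=0.057 → t=0.340; u2·a0=0.7963·13.777=10.971; a1+…+a4=10.585 < 10.971 ≤ a1+…+a5=13.777 → R5 fires; R=3 D=6 S=6 G=6
Draw 6: a1=0.762, a2=11.448, a3=1.128, a4=1.122, a5=2.736, a0=17.196; τ=−ln(0.8999)/17.196=0.006 → t=0.346; u2·a0=0.8412·17.196=14.465; a1+…+a4=14.460 < 14.465 ≤ a1+…+a5=17.196 → R5 fires; R=4 D=8 S=5 G=6
Draw 7: a1=0.635, a2=15.264, a3=0.940, a4=1.496, a5=2.280, a0=20.615; τ=−ln(0.0488)/20.615=0.146 → t=0.493 > T=0.39: stop.
Read off G at T=0.39: 6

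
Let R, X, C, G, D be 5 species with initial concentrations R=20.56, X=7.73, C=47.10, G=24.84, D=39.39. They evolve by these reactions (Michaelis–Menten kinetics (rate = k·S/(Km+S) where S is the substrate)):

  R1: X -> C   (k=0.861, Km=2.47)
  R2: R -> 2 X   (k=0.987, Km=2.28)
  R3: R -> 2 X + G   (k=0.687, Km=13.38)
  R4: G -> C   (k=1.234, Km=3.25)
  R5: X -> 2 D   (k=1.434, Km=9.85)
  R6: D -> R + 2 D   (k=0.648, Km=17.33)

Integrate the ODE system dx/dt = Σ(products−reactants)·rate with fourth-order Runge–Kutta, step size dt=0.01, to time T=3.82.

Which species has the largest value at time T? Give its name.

Dominant species at T: C

RK4 with dt=0.01: 382 steps to T=3.82. Trajectory (selected grid times):
t=0.00: R=20.56 X=7.73 C=47.10 G=24.84 D=39.39
t=0.42: R=20.20 X=8.28 C=47.83 G=24.56 D=40.12
t=0.85: R=19.84 X=8.82 C=48.59 G=24.26 D=40.89
t=1.27: R=19.49 X=9.33 C=49.33 G=23.98 D=41.66
t=1.70: R=19.13 X=9.84 C=50.09 G=23.69 D=42.46
t=2.12: R=18.79 X=10.33 C=50.84 G=23.40 D=43.27
t=2.55: R=18.44 X=10.81 C=51.60 G=23.11 D=44.10
t=2.97: R=18.10 X=11.26 C=52.35 G=22.82 D=44.94
t=3.40: R=17.75 X=11.72 C=53.12 G=22.53 D=45.80
t=3.82: R=17.42 X=12.15 C=53.87 G=22.24 D=46.66
At T=3.82: R=17.42 X=12.15 C=53.87 G=22.24 D=46.66; the largest is C.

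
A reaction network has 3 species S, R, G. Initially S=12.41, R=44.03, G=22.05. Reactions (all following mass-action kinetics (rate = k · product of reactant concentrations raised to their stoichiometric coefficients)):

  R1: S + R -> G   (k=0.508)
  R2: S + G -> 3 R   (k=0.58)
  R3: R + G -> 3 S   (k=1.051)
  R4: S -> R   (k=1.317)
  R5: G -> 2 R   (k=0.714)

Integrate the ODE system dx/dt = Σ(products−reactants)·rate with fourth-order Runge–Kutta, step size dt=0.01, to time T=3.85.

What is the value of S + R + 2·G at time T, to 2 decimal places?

Value at T = 100.54

Check how each reaction changes W = S + R + 2·G (weight of products minus weight of reactants):
R1: S + R -> G: (2·1) − (1·1 + 1·1) = 2 − 2 = 0
R2: S + G -> 3 R: (1·3) − (1·1 + 2·1) = 3 − 3 = 0
R3: R + G -> 3 S: (1·3) − (1·1 + 2·1) = 3 − 3 = 0
R4: S -> R: (1·1) − (1·1) = 1 − 1 = 0
R5: G -> 2 R: (1·2) − (2·1) = 2 − 2 = 0
Every reaction leaves W unchanged, so W is conserved and no simulation is needed: W(T) = W(0) = 12.41 + 44.03 + 2·22.05 = 100.54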